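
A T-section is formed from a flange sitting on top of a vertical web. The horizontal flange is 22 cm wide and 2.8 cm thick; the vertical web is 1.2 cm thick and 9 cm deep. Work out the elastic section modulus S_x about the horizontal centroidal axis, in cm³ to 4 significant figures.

S_x ≈ 45.49 cm³

Break the section into simple shapes (no overlaps), measuring from the bottom-left corner of the bounding box.
Flange: 22 × 2.8, A = 61.6 cm², y = 10.4 cm, Ī = 40.2453 cm⁴.
Web: 1.2 × 9, A = 10.8 cm², y = 4.5 cm, Ī = 72.9 cm⁴.
Centroid: ȳ = ΣA·y / ΣA = 9.51989 cm.
Transfer each piece to the horizontal centroidal axis using Ī + A·d² with d = y − 9.51989:
  flange: d = 0.88011 cm → contributes +87.9604 cm⁴
  web: d = -5.01989 cm → contributes +345.052 cm⁴
Total I = 433.013 cm⁴.
Extreme fibre distance c = 9.51989 cm; S = I/c = 45.4851 cm³.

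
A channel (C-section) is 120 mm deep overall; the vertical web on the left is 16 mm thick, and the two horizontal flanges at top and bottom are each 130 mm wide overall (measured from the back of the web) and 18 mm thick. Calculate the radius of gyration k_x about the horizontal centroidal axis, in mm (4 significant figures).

k_x ≈ 46.61 mm

Break the section into simple shapes (no overlaps), measuring from the bottom-left corner of the bounding box.
Web: 16 × 120, A = 1 920 mm², y = 60 mm, Ī = 2 304 000 mm⁴.
Top flange (beyond web): 114 × 18, A = 2 052 mm², y = 111 mm, Ī = 55 404 mm⁴.
Bottom flange (beyond web): 114 × 18, A = 2 052 mm², y = 9 mm, Ī = 55 404 mm⁴.
By symmetry the centroid is at mid-height, ȳ = 60 mm.
Transfer each piece to the horizontal centroidal axis using Ī + A·d² with d = y − 60:
  web: d = 0 mm → contributes +2 304 000 mm⁴
  top flange (beyond web): d = 51 mm → contributes +5 392 656 mm⁴
  bottom flange (beyond web): d = -51 mm → contributes +5 392 656 mm⁴
Total I = 13 089 312 mm⁴.
Radius of gyration: k = √(I/A) = √(13 089 312 / 6 024) = 46.614 mm.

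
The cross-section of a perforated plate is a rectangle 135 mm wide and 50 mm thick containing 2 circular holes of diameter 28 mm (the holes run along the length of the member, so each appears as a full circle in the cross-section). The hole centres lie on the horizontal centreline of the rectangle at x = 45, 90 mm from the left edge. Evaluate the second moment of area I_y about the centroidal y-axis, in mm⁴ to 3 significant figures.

Treat the section as a set of non-overlapping primitives; coordinates are from the bounding-box lower-left.
Plate: 135 × 50, A = 6 750 mm², x = 67.5 mm, Ī = 10 251 563 mm⁴.
Hole 1 (subtracted): ⌀28, A = 615.75 mm², x = 45 mm, Ī = 30 172 mm⁴.
Hole 2 (subtracted): ⌀28, A = 615.75 mm², x = 90 mm, Ī = 30 172 mm⁴.
By symmetry the centroid is at mid-width, x̄ = 67.5 mm.
Transfer each piece to the centroidal y-axis using Ī + A·d² with d = x − 67.5:
  plate: d = 0 mm → contributes +10 251 563 mm⁴
  hole 1: d = -22.5 mm → contributes −341 896 mm⁴
  hole 2: d = 22.5 mm → contributes −341 896 mm⁴
Total I = 9 567 770 mm⁴.

I_y ≈ 9.57 × 10⁶ mm⁴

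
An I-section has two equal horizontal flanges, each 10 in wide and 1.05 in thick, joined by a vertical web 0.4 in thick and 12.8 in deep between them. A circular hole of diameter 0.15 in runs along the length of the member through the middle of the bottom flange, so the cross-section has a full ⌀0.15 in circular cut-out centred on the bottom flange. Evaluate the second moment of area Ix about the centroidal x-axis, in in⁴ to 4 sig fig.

Treat the section as a set of non-overlapping primitives; coordinates are from the bounding-box lower-left.
Bottom flange: 10 × 1.05, A = 10.5 in², y = 0.525 in, Ī = 0.964688 in⁴.
Web: 0.4 × 12.8, A = 5.12 in², y = 7.45 in, Ī = 69.9051 in⁴.
Top flange: 10 × 1.05, A = 10.5 in², y = 14.375 in, Ī = 0.964688 in⁴.
Hole (subtracted): ⌀0.15, A = 0.0176715 in², y = 0.525 in, Ī = 0.0000248505 in⁴.
Centroid: ȳ = ΣA·y / ΣA = 7.45469 in.
Transfer each piece to the centroidal x-axis using Ī + A·d² with d = y − 7.45469:
  bottom flange: d = -6.92969 in → contributes +505.181 in⁴
  web: d = -0.00468827 in → contributes +69.9052 in⁴
  top flange: d = 6.92031 in → contributes +503.817 in⁴
  hole: d = -6.92969 in → contributes −0.848619 in⁴
Total I = 1078.05 in⁴.

Ix ≈ 1078 in⁴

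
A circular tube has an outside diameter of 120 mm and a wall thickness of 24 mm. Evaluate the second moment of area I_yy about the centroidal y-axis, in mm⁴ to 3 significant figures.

I_yy ≈ 8.86 × 10⁶ mm⁴

Break the section into simple shapes (no overlaps), measuring from the bottom-left corner of the bounding box.
Outer circle: ⌀120, A = 11 310 mm², x = 60 mm, Ī = 10 178 760 mm⁴.
Bore (subtracted): ⌀72, A = 4071.5 mm², x = 60 mm, Ī = 1 319 167 mm⁴.
By symmetry the centroid is at mid-width, x̄ = 60 mm.
All pieces are centred on the centroidal y-axis, so I = ΣĪ (holes subtracted) = 8 859 593 mm⁴.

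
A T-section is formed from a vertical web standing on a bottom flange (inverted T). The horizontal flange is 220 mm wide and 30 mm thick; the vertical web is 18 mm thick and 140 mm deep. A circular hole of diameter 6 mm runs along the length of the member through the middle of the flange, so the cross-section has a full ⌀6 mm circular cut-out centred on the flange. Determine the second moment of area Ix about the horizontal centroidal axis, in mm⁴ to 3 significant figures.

Decompose the section into non-overlapping parts with the origin at the bottom-left of its bounding rectangle.
Flange: 220 × 30, A = 6 600 mm², y = 15 mm, Ī = 495 000 mm⁴.
Web: 18 × 140, A = 2 520 mm², y = 100 mm, Ī = 4 116 000 mm⁴.
Hole (subtracted): ⌀6, A = 28.274 mm², y = 15 mm, Ī = 63.617 mm⁴.
Centroid: ȳ = ΣA·y / ΣA = 38.56 mm.
Transfer each piece to the horizontal centroidal axis using Ī + A·d² with d = y − 38.56:
  flange: d = -23.56 mm → contributes +4 158 450 mm⁴
  web: d = 61.44 mm → contributes +13 628 717 mm⁴
  hole: d = -23.56 mm → contributes −15 758 mm⁴
Total I = 17 771 409 mm⁴.

Ix ≈ 1.78 × 10⁷ mm⁴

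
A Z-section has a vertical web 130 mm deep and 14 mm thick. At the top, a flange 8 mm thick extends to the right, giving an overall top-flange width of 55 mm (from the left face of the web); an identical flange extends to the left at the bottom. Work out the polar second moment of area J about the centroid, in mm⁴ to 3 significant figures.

J ≈ 5.63 × 10⁶ mm⁴

Break the section into simple shapes (no overlaps), measuring from the bottom-left corner of the bounding box.
Web: 14 × 130, A = 1 820 mm², y = 65 mm, Ī = 2 563 167 mm⁴.
Top flange (beyond web): 41 × 8, A = 328 mm², y = 126 mm, Ī = 1749.3 mm⁴.
Bottom flange (beyond web): 41 × 8, A = 328 mm², y = 4 mm, Ī = 1749.3 mm⁴.
Centroid: ȳ = ΣA·y / ΣA = 65 mm.
Transfer each piece to the centroidal x-axis using Ī + A·d² with d = y − 65:
  web: d = 0 mm → contributes +2 563 167 mm⁴
  top flange (beyond web): d = 61 mm → contributes +1 222 237 mm⁴
  bottom flange (beyond web): d = -61 mm → contributes +1 222 237 mm⁴
Total I = 5 007 641 mm⁴.
For the y-axis: x̄ = 48 mm.
Repeating about the centroidal y-axis gives I_y = 617 721 mm⁴.
Polar second moment: J = I_x + I_y = 5 625 363 mm⁴.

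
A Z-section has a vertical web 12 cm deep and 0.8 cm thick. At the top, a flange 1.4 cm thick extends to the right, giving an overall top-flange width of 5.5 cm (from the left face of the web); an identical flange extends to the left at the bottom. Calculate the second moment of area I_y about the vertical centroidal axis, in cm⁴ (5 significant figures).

Treat the section as a set of non-overlapping primitives; coordinates are from the bounding-box lower-left.
Web: 0.8 × 12, A = 9.6 cm², x = 5.1 cm, Ī = 0.512 cm⁴.
Top flange (beyond web): 4.7 × 1.4, A = 6.58 cm², x = 7.85 cm, Ī = 12.11268 cm⁴.
Bottom flange (beyond web): 4.7 × 1.4, A = 6.58 cm², x = 2.35 cm, Ī = 12.11268 cm⁴.
Centroid: x̄ = ΣA·x / ΣA = 5.1 cm.
Transfer each piece to the vertical centroidal axis using Ī + A·d² with d = x − 5.1:
  web: d = 0 cm → contributes +0.512 cm⁴
  top flange (beyond web): d = 2.75 cm → contributes +61.87393 cm⁴
  bottom flange (beyond web): d = -2.75 cm → contributes +61.87393 cm⁴
Total I = 124.2599 cm⁴.

I_y ≈ 124.26 cm⁴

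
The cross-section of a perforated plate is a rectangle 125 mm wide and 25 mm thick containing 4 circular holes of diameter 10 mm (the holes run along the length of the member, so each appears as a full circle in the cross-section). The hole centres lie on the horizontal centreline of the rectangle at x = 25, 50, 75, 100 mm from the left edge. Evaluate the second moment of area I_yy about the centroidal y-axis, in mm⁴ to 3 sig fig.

I_yy ≈ 3.82 × 10⁶ mm⁴

Split into non-overlapping primitives; take the origin at the lower-left of the bounding box.
Plate: 125 × 25, A = 3 125 mm², x = 62.5 mm, Ī = 4 069 010 mm⁴.
Hole 1 (subtracted): ⌀10, A = 78.54 mm², x = 25 mm, Ī = 490.87 mm⁴.
Hole 2 (subtracted): ⌀10, A = 78.54 mm², x = 50 mm, Ī = 490.87 mm⁴.
Hole 3 (subtracted): ⌀10, A = 78.54 mm², x = 75 mm, Ī = 490.87 mm⁴.
Hole 4 (subtracted): ⌀10, A = 78.54 mm², x = 100 mm, Ī = 490.87 mm⁴.
By symmetry the centroid is at mid-width, x̄ = 62.5 mm.
Transfer each piece to the centroidal y-axis using Ī + A·d² with d = x − 62.5:
  plate: d = 0 mm → contributes +4 069 010 mm⁴
  hole 1: d = -37.5 mm → contributes −110 937 mm⁴
  hole 2: d = -12.5 mm → contributes −12 763 mm⁴
  hole 3: d = 12.5 mm → contributes −12 763 mm⁴
  hole 4: d = 37.5 mm → contributes −110 937 mm⁴
Total I = 3 821 610 mm⁴.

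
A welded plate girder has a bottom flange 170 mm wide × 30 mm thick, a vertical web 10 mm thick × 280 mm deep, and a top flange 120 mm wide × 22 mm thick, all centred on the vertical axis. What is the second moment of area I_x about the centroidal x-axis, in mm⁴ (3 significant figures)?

Decompose the section into non-overlapping parts with the origin at the bottom-left of its bounding rectangle.
Bottom plate: 170 × 30, A = 5 100 mm², y = 15 mm, Ī = 382 500 mm⁴.
Web plate: 10 × 280, A = 2 800 mm², y = 170 mm, Ī = 18 293 333 mm⁴.
Top plate: 120 × 22, A = 2 640 mm², y = 321 mm, Ī = 106 480 mm⁴.
Centroid: ȳ = ΣA·y / ΣA = 132.82 mm.
Transfer each piece to the centroidal x-axis using Ī + A·d² with d = y − 132.82:
  bottom plate: d = -117.82 mm → contributes +71 180 378 mm⁴
  web plate: d = 37.178 mm → contributes +22 163 580 mm⁴
  top plate: d = 188.18 mm → contributes +93 591 779 mm⁴
Total I = 186 935 738 mm⁴.

I_x ≈ 1.87 × 10⁸ mm⁴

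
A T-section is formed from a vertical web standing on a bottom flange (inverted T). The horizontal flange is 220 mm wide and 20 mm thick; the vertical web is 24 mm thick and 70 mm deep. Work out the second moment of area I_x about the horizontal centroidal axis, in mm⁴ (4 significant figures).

Split into non-overlapping primitives; take the origin at the lower-left of the bounding box.
Flange: 220 × 20, A = 4 400 mm², y = 10 mm, Ī = 146 667 mm⁴.
Web: 24 × 70, A = 1 680 mm², y = 55 mm, Ī = 686 000 mm⁴.
Centroid: ȳ = ΣA·y / ΣA = 22.4342 mm.
Transfer each piece to the horizontal centroidal axis using Ī + A·d² with d = y − 22.4342:
  flange: d = -12.4342 mm → contributes +826 949 mm⁴
  web: d = 32.5658 mm → contributes +2 467 691 mm⁴
Total I = 3 294 640 mm⁴.

I_x ≈ 3.295 × 10⁶ mm⁴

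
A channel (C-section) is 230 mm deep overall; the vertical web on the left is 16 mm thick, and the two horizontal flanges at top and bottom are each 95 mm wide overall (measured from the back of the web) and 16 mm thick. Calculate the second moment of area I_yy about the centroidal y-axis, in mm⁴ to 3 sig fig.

Decompose the section into non-overlapping parts with the origin at the bottom-left of its bounding rectangle.
Web: 16 × 230, A = 3 680 mm², x = 8 mm, Ī = 78 507 mm⁴.
Top flange (beyond web): 79 × 16, A = 1 264 mm², x = 55.5 mm, Ī = 657 385 mm⁴.
Bottom flange (beyond web): 79 × 16, A = 1 264 mm², x = 55.5 mm, Ī = 657 385 mm⁴.
Centroid: x̄ = ΣA·x / ΣA = 27.343 mm.
Transfer each piece to the centroidal y-axis using Ī + A·d² with d = x − 27.343:
  web: d = -19.343 mm → contributes +1 455 354 mm⁴
  top flange (beyond web): d = 28.157 mm → contributes +1 659 521 mm⁴
  bottom flange (beyond web): d = 28.157 mm → contributes +1 659 521 mm⁴
Total I = 4 774 396 mm⁴.

I_yy ≈ 4.77 × 10⁶ mm⁴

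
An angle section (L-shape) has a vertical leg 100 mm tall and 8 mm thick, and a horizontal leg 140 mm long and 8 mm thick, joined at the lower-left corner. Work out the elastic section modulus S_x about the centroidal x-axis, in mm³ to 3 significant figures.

S_x ≈ 2.15 × 10⁴ mm³

Split into non-overlapping primitives; take the origin at the lower-left of the bounding box.
Vertical leg: 8 × 100, A = 800 mm², y = 50 mm, Ī = 666 667 mm⁴.
Horizontal leg (remainder): 132 × 8, A = 1 056 mm², y = 4 mm, Ī = 5 632 mm⁴.
Centroid: ȳ = ΣA·y / ΣA = 23.828 mm.
Transfer each piece to the centroidal x-axis using Ī + A·d² with d = y − 23.828:
  vertical leg: d = 26.172 mm → contributes +1 214 663 mm⁴
  horizontal leg (remainder): d = -19.828 mm → contributes +420 781 mm⁴
Total I = 1 635 443 mm⁴.
Extreme fibre distance c = 76.172 mm; S = I/c = 21 470 mm³.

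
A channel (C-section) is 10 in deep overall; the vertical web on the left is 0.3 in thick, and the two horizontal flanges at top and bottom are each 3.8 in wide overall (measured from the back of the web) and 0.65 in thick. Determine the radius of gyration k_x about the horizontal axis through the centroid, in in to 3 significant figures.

Decompose the section into non-overlapping parts with the origin at the bottom-left of its bounding rectangle.
Web: 0.3 × 10, A = 3 in², y = 5 in, Ī = 25 in⁴.
Top flange (beyond web): 3.5 × 0.65, A = 2.275 in², y = 9.675 in, Ī = 0.080099 in⁴.
Bottom flange (beyond web): 3.5 × 0.65, A = 2.275 in², y = 0.325 in, Ī = 0.080099 in⁴.
By symmetry the centroid is at mid-height, ȳ = 5 in.
Transfer each piece to the horizontal axis through the centroid using Ī + A·d² with d = y − 5:
  web: d = 0 in → contributes +25 in⁴
  top flange (beyond web): d = 4.675 in → contributes +49.802 in⁴
  bottom flange (beyond web): d = -4.675 in → contributes +49.802 in⁴
Total I = 124.6 in⁴.
Radius of gyration: k = √(I/A) = √(124.6 / 7.55) = 4.0625 in.

k_x ≈ 4.06 in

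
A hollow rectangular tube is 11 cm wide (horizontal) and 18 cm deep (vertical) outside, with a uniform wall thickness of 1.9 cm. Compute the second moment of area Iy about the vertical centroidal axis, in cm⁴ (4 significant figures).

Split into non-overlapping primitives; take the origin at the lower-left of the bounding box.
Outer rectangle: 11 × 18, A = 198 cm², x = 5.5 cm, Ī = 1996.5 cm⁴.
Inner void (subtracted): 7.2 × 14.2, A = 102.24 cm², x = 5.5 cm, Ī = 441.677 cm⁴.
By symmetry the centroid is at mid-width, x̄ = 5.5 cm.
All pieces are centred on the vertical centroidal axis, so I = ΣĪ (holes subtracted) = 1554.82 cm⁴.

Iy ≈ 1555 cm⁴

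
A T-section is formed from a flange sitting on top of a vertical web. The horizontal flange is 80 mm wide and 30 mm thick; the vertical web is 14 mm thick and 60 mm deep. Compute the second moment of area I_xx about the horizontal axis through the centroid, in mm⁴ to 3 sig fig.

I_xx ≈ 1.69 × 10⁶ mm⁴

Break the section into simple shapes (no overlaps), measuring from the bottom-left corner of the bounding box.
Flange: 80 × 30, A = 2 400 mm², y = 75 mm, Ī = 180 000 mm⁴.
Web: 14 × 60, A = 840 mm², y = 30 mm, Ī = 252 000 mm⁴.
Centroid: ȳ = ΣA·y / ΣA = 63.333 mm.
Transfer each piece to the horizontal axis through the centroid using Ī + A·d² with d = y − 63.333:
  flange: d = 11.667 mm → contributes +506 667 mm⁴
  web: d = -33.333 mm → contributes +1 185 333 mm⁴
Total I = 1 692 000 mm⁴.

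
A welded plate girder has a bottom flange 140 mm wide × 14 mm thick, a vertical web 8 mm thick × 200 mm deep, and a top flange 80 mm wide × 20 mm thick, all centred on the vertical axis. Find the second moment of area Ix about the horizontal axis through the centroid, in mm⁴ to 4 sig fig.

Ix ≈ 4.700 × 10⁷ mm⁴

Decompose the section into non-overlapping parts with the origin at the bottom-left of its bounding rectangle.
Bottom plate: 140 × 14, A = 1 960 mm², y = 7 mm, Ī = 32013.3 mm⁴.
Web plate: 8 × 200, A = 1 600 mm², y = 114 mm, Ī = 5 333 333 mm⁴.
Top plate: 80 × 20, A = 1 600 mm², y = 224 mm, Ī = 53333.3 mm⁴.
Centroid: ȳ = ΣA·y / ΣA = 107.465 mm.
Transfer each piece to the horizontal axis through the centroid using Ī + A·d² with d = y − 107.465:
  bottom plate: d = -100.465 mm → contributes +19 814 763 mm⁴
  web plate: d = 6.53488 mm → contributes +5 401 661 mm⁴
  top plate: d = 116.535 mm → contributes +21 781 940 mm⁴
Total I = 46 998 364 mm⁴.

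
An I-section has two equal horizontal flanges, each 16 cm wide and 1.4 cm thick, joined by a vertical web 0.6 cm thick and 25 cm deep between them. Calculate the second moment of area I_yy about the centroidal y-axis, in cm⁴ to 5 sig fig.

Break the section into simple shapes (no overlaps), measuring from the bottom-left corner of the bounding box.
Bottom flange: 16 × 1.4, A = 22.4 cm², x = 8 cm, Ī = 477.8667 cm⁴.
Web: 0.6 × 25, A = 15 cm², x = 8 cm, Ī = 0.45 cm⁴.
Top flange: 16 × 1.4, A = 22.4 cm², x = 8 cm, Ī = 477.8667 cm⁴.
By symmetry the centroid is at mid-width, x̄ = 8 cm.
All pieces are centred on the centroidal y-axis, so I = ΣĪ = 956.1833 cm⁴.

I_yy ≈ 956.18 cm⁴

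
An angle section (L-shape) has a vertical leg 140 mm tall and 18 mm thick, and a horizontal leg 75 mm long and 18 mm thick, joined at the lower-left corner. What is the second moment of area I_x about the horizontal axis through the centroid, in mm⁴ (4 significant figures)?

I_x ≈ 6.857 × 10⁶ mm⁴

Break the section into simple shapes (no overlaps), measuring from the bottom-left corner of the bounding box.
Vertical leg: 18 × 140, A = 2 520 mm², y = 70 mm, Ī = 4 116 000 mm⁴.
Horizontal leg (remainder): 57 × 18, A = 1 026 mm², y = 9 mm, Ī = 27 702 mm⁴.
Centroid: ȳ = ΣA·y / ΣA = 52.3503 mm.
Transfer each piece to the horizontal axis through the centroid using Ī + A·d² with d = y − 52.3503:
  vertical leg: d = 17.6497 mm → contributes +4 901 014 mm⁴
  horizontal leg (remainder): d = -43.3503 mm → contributes +1 955 807 mm⁴
Total I = 6 856 821 mm⁴.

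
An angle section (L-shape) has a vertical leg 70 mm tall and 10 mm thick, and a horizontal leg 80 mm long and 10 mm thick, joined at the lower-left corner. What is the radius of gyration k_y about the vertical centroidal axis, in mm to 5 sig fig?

Split into non-overlapping primitives; take the origin at the lower-left of the bounding box.
Vertical leg: 10 × 70, A = 700 mm², x = 5 mm, Ī = 5833.333 mm⁴.
Horizontal leg (remainder): 70 × 10, A = 700 mm², x = 45 mm, Ī = 285833.3 mm⁴.
Centroid: x̄ = ΣA·x / ΣA = 25 mm.
Transfer each piece to the vertical centroidal axis using Ī + A·d² with d = x − 25:
  vertical leg: d = -20 mm → contributes +285833.3 mm⁴
  horizontal leg (remainder): d = 20 mm → contributes +565833.3 mm⁴
Total I = 851666.7 mm⁴.
Radius of gyration: k = √(I/A) = √(851666.7 / 1 400) = 24.66441 mm.

k_y ≈ 24.664 mm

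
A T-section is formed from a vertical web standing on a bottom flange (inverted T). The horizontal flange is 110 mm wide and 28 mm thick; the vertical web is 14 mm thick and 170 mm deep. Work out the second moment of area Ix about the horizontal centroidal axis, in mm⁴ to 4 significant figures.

Ix ≈ 1.909 × 10⁷ mm⁴

Break the section into simple shapes (no overlaps), measuring from the bottom-left corner of the bounding box.
Flange: 110 × 28, A = 3 080 mm², y = 14 mm, Ī = 201 227 mm⁴.
Web: 14 × 170, A = 2 380 mm², y = 113 mm, Ī = 5 731 833 mm⁴.
Centroid: ȳ = ΣA·y / ΣA = 57.1538 mm.
Transfer each piece to the horizontal centroidal axis using Ī + A·d² with d = y − 57.1538:
  flange: d = -43.1538 mm → contributes +5 936 970 mm⁴
  web: d = 55.8462 mm → contributes +13 154 560 mm⁴
Total I = 19 091 531 mm⁴.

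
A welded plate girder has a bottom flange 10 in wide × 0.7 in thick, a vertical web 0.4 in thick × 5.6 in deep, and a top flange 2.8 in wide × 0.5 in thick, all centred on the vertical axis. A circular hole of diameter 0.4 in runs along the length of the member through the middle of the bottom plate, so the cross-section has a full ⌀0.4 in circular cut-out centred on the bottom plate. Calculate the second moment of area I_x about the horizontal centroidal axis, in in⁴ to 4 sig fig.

Decompose the section into non-overlapping parts with the origin at the bottom-left of its bounding rectangle.
Bottom plate: 10 × 0.7, A = 7 in², y = 0.35 in, Ī = 0.285833 in⁴.
Web plate: 0.4 × 5.6, A = 2.24 in², y = 3.5 in, Ī = 5.85387 in⁴.
Top plate: 2.8 × 0.5, A = 1.4 in², y = 6.55 in, Ī = 0.0291667 in⁴.
Hole (subtracted): ⌀0.4, A = 0.125664 in², y = 0.35 in, Ī = 0.00125664 in⁴.
Centroid: ȳ = ΣA·y / ΣA = 1.84662 in.
Transfer each piece to the horizontal centroidal axis using Ī + A·d² with d = y − 1.84662:
  bottom plate: d = -1.49662 in → contributes +15.965 in⁴
  web plate: d = 1.65338 in → contributes +11.9773 in⁴
  top plate: d = 4.70338 in → contributes +30.9996 in⁴
  hole: d = -1.49662 in → contributes −0.282728 in⁴
Total I = 58.6591 in⁴.

I_x ≈ 58.66 in⁴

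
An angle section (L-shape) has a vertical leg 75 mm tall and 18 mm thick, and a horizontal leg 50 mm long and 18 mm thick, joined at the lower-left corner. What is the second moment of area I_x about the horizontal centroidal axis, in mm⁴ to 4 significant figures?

Break the section into simple shapes (no overlaps), measuring from the bottom-left corner of the bounding box.
Vertical leg: 18 × 75, A = 1 350 mm², y = 37.5 mm, Ī = 632 813 mm⁴.
Horizontal leg (remainder): 32 × 18, A = 576 mm², y = 9 mm, Ī = 15 552 mm⁴.
Centroid: ȳ = ΣA·y / ΣA = 28.9766 mm.
Transfer each piece to the horizontal centroidal axis using Ī + A·d² with d = y − 28.9766:
  vertical leg: d = 8.52336 mm → contributes +730 887 mm⁴
  horizontal leg (remainder): d = -19.9766 mm → contributes +245 414 mm⁴
Total I = 976 301 mm⁴.

I_x ≈ 9.763 × 10⁵ mm⁴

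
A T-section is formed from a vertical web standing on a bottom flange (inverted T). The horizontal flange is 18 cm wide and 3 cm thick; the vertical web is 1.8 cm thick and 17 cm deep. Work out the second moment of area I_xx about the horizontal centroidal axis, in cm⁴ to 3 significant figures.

Decompose the section into non-overlapping parts with the origin at the bottom-left of its bounding rectangle.
Flange: 18 × 3, A = 54 cm², y = 1.5 cm, Ī = 40.5 cm⁴.
Web: 1.8 × 17, A = 30.6 cm², y = 11.5 cm, Ī = 736.95 cm⁴.
Centroid: ȳ = ΣA·y / ΣA = 5.117 cm.
Transfer each piece to the horizontal centroidal axis using Ī + A·d² with d = y − 5.117:
  flange: d = -3.617 cm → contributes +746.97 cm⁴
  web: d = 6.383 cm → contributes +1983.7 cm⁴
Total I = 2730.6 cm⁴.

I_xx ≈ 2730 cm⁴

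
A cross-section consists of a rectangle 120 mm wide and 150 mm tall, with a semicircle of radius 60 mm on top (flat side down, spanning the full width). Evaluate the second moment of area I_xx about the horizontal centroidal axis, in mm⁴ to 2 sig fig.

Decompose the section into non-overlapping parts with the origin at the bottom-left of its bounding rectangle.
Rectangular body: 120 × 150, A = 18 000 mm², y = 75 mm, Ī = 33 750 000 mm⁴.
Semicircular cap: semicircle r = 60, A = 5 655 mm², y = 175.5 mm, Ī = 1 422 450 mm⁴.
Centroid: ȳ = ΣA·y / ΣA = 99.02 mm.
Transfer each piece to the horizontal centroidal axis using Ī + A·d² with d = y − 99.02:
  rectangular body: d = -24.02 mm → contributes +44 132 550 mm⁴
  semicircular cap: d = 76.45 mm → contributes +34 471 132 mm⁴
Total I = 78 603 682 mm⁴.

I_xx ≈ 7.9 × 10⁷ mm⁴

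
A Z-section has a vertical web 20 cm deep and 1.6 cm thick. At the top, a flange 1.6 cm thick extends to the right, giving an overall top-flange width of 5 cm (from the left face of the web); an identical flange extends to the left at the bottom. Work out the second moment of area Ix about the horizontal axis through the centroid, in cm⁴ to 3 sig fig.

Ix ≈ 1990 cm⁴

Split into non-overlapping primitives; take the origin at the lower-left of the bounding box.
Web: 1.6 × 20, A = 32 cm², y = 10 cm, Ī = 1066.7 cm⁴.
Top flange (beyond web): 3.4 × 1.6, A = 5.44 cm², y = 19.2 cm, Ī = 1.1605 cm⁴.
Bottom flange (beyond web): 3.4 × 1.6, A = 5.44 cm², y = 0.8 cm, Ī = 1.1605 cm⁴.
Centroid: ȳ = ΣA·y / ΣA = 10 cm.
Transfer each piece to the horizontal axis through the centroid using Ī + A·d² with d = y − 10:
  web: d = 0 cm → contributes +1066.7 cm⁴
  top flange (beyond web): d = 9.2 cm → contributes +461.6 cm⁴
  bottom flange (beyond web): d = -9.2 cm → contributes +461.6 cm⁴
Total I = 1989.9 cm⁴.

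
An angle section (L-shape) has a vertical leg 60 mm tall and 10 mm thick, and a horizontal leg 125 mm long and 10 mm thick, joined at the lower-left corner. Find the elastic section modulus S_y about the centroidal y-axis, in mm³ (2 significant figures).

Decompose the section into non-overlapping parts with the origin at the bottom-left of its bounding rectangle.
Vertical leg: 10 × 60, A = 600 mm², x = 5 mm, Ī = 5 000 mm⁴.
Horizontal leg (remainder): 115 × 10, A = 1 150 mm², x = 67.5 mm, Ī = 1 267 396 mm⁴.
Centroid: x̄ = ΣA·x / ΣA = 46.07 mm.
Transfer each piece to the centroidal y-axis using Ī + A·d² with d = x − 46.07:
  vertical leg: d = -41.07 mm → contributes +1 017 117 mm⁴
  horizontal leg (remainder): d = 21.43 mm → contributes +1 795 457 mm⁴
Total I = 2 812 574 mm⁴.
Extreme fibre distance c = 78.93 mm; S = I/c = 35 634 mm³.

S_y ≈ 3.6 × 10⁴ mm³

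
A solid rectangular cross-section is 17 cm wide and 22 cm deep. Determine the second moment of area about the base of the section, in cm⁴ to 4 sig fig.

I_base ≈ 6.034 × 10⁴ cm⁴

The section: 17 × 22, A = 374 cm², y = 11 cm, Ī = 15084.7 cm⁴.
Transfer it to the bottom edge using Ī + A·d² with d = y − 0:
  the section: d = 11 cm → contributes +60338.7 cm⁴
Total I = 60338.7 cm⁴.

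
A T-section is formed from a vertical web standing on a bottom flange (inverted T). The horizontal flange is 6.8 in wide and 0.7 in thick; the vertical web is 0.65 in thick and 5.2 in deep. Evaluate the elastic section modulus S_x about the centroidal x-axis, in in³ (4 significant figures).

S_x ≈ 5.783 in³

Decompose the section into non-overlapping parts with the origin at the bottom-left of its bounding rectangle.
Flange: 6.8 × 0.7, A = 4.76 in², y = 0.35 in, Ī = 0.194367 in⁴.
Web: 0.65 × 5.2, A = 3.38 in², y = 3.3 in, Ī = 7.61627 in⁴.
Centroid: ȳ = ΣA·y / ΣA = 1.57494 in.
Transfer each piece to the centroidal x-axis using Ī + A·d² with d = y − 1.57494:
  flange: d = -1.22494 in → contributes +7.33663 in⁴
  web: d = 1.72506 in → contributes +17.6746 in⁴
Total I = 25.0112 in⁴.
Extreme fibre distance c = 4.32506 in; S = I/c = 5.78286 in³.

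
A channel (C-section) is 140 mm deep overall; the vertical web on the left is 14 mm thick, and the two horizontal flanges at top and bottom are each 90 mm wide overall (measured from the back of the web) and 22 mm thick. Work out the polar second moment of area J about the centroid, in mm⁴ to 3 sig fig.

Split into non-overlapping primitives; take the origin at the lower-left of the bounding box.
Web: 14 × 140, A = 1 960 mm², y = 70 mm, Ī = 3 201 333 mm⁴.
Top flange (beyond web): 76 × 22, A = 1 672 mm², y = 129 mm, Ī = 67 437 mm⁴.
Bottom flange (beyond web): 76 × 22, A = 1 672 mm², y = 11 mm, Ī = 67 437 mm⁴.
By symmetry the centroid is at mid-height, ȳ = 70 mm.
Transfer each piece to the centroidal x-axis using Ī + A·d² with d = y − 70:
  web: d = 0 mm → contributes +3 201 333 mm⁴
  top flange (beyond web): d = 59 mm → contributes +5 887 669 mm⁴
  bottom flange (beyond web): d = -59 mm → contributes +5 887 669 mm⁴
Total I = 14 976 672 mm⁴.
For the y-axis: x̄ = 35.371 mm.
Repeating about the centroidal y-axis gives I_y = 4 143 918 mm⁴.
Polar second moment: J = I_x + I_y = 19 120 590 mm⁴.

J ≈ 1.91 × 10⁷ mm⁴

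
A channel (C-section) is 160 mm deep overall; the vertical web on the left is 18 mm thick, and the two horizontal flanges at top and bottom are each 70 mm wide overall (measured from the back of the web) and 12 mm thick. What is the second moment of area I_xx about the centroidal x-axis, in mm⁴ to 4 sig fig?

Split into non-overlapping primitives; take the origin at the lower-left of the bounding box.
Web: 18 × 160, A = 2 880 mm², y = 80 mm, Ī = 6 144 000 mm⁴.
Top flange (beyond web): 52 × 12, A = 624 mm², y = 154 mm, Ī = 7 488 mm⁴.
Bottom flange (beyond web): 52 × 12, A = 624 mm², y = 6 mm, Ī = 7 488 mm⁴.
By symmetry the centroid is at mid-height, ȳ = 80 mm.
Transfer each piece to the centroidal x-axis using Ī + A·d² with d = y − 80:
  web: d = 0 mm → contributes +6 144 000 mm⁴
  top flange (beyond web): d = 74 mm → contributes +3 424 512 mm⁴
  bottom flange (beyond web): d = -74 mm → contributes +3 424 512 mm⁴
Total I = 12 993 024 mm⁴.

I_xx ≈ 1.299 × 10⁷ mm⁴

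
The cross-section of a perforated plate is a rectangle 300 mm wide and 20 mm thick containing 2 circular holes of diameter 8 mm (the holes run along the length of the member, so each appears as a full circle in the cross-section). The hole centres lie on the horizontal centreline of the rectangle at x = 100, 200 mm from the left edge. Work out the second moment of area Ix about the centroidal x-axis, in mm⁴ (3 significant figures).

Ix ≈ 2.00 × 10⁵ mm⁴

Split into non-overlapping primitives; take the origin at the lower-left of the bounding box.
Plate: 300 × 20, A = 6 000 mm², y = 10 mm, Ī = 200 000 mm⁴.
Hole 1 (subtracted): ⌀8, A = 50.265 mm², y = 10 mm, Ī = 201.06 mm⁴.
Hole 2 (subtracted): ⌀8, A = 50.265 mm², y = 10 mm, Ī = 201.06 mm⁴.
By symmetry the centroid is at mid-height, ȳ = 10 mm.
All pieces are centred on the centroidal x-axis, so I = ΣĪ (holes subtracted) = 199 598 mm⁴.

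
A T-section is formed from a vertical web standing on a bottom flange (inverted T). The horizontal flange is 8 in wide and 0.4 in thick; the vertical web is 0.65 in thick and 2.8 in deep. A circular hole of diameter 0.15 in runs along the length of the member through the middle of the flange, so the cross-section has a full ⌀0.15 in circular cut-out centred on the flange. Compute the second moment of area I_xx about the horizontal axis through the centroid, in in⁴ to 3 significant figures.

I_xx ≈ 4.20 in⁴

Treat the section as a set of non-overlapping primitives; coordinates are from the bounding-box lower-left.
Flange: 8 × 0.4, A = 3.2 in², y = 0.2 in, Ī = 0.042667 in⁴.
Web: 0.65 × 2.8, A = 1.82 in², y = 1.8 in, Ī = 1.1891 in⁴.
Hole (subtracted): ⌀0.15, A = 0.017671 in², y = 0.2 in, Ī = 0.00002485 in⁴.
Centroid: ȳ = ΣA·y / ΣA = 0.78213 in.
Transfer each piece to the horizontal axis through the centroid using Ī + A·d² with d = y − 0.78213:
  flange: d = -0.58213 in → contributes +1.1271 in⁴
  web: d = 1.0179 in → contributes +3.0747 in⁴
  hole: d = -0.58213 in → contributes −0.0060132 in⁴
Total I = 4.1957 in⁴.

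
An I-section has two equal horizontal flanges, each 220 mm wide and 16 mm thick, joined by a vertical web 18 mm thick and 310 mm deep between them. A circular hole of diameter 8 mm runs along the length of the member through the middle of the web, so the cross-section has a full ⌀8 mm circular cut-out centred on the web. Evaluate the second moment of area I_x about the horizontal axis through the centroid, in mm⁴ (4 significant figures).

I_x ≈ 2.319 × 10⁸ mm⁴

Decompose the section into non-overlapping parts with the origin at the bottom-left of its bounding rectangle.
Bottom flange: 220 × 16, A = 3 520 mm², y = 8 mm, Ī = 75093.3 mm⁴.
Web: 18 × 310, A = 5 580 mm², y = 171 mm, Ī = 44 686 500 mm⁴.
Top flange: 220 × 16, A = 3 520 mm², y = 334 mm, Ī = 75093.3 mm⁴.
Hole (subtracted): ⌀8, A = 50.2655 mm², y = 171 mm, Ī = 201.062 mm⁴.
By symmetry the centroid is at mid-height, ȳ = 171 mm.
Transfer each piece to the horizontal axis through the centroid using Ī + A·d² with d = y − 171:
  bottom flange: d = -163 mm → contributes +93 597 973 mm⁴
  web: d = 0 mm → contributes +44 686 500 mm⁴
  top flange: d = 163 mm → contributes +93 597 973 mm⁴
  hole: d = 0 mm → contributes −201.062 mm⁴
Total I = 231 882 246 mm⁴.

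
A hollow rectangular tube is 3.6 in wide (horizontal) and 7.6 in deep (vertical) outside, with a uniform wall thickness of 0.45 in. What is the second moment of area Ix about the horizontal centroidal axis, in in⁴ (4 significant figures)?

Ix ≈ 64.02 in⁴

Split into non-overlapping primitives; take the origin at the lower-left of the bounding box.
Outer rectangle: 3.6 × 7.6, A = 27.36 in², y = 3.8 in, Ī = 131.693 in⁴.
Inner void (subtracted): 2.7 × 6.7, A = 18.09 in², y = 3.8 in, Ī = 67.6717 in⁴.
By symmetry the centroid is at mid-height, ȳ = 3.8 in.
All pieces are centred on the horizontal centroidal axis, so I = ΣĪ (holes subtracted) = 64.0211 in⁴.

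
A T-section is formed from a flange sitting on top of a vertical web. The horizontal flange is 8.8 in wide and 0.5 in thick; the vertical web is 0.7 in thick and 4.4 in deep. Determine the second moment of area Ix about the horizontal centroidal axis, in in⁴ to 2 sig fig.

Break the section into simple shapes (no overlaps), measuring from the bottom-left corner of the bounding box.
Flange: 8.8 × 0.5, A = 4.4 in², y = 4.65 in, Ī = 0.09167 in⁴.
Web: 0.7 × 4.4, A = 3.08 in², y = 2.2 in, Ī = 4.969 in⁴.
Centroid: ȳ = ΣA·y / ΣA = 3.641 in.
Transfer each piece to the horizontal centroidal axis using Ī + A·d² with d = y − 3.641:
  flange: d = 1.009 in → contributes +4.57 in⁴
  web: d = -1.441 in → contributes +11.37 in⁴
Total I = 15.94 in⁴.

Ix ≈ 16 in⁴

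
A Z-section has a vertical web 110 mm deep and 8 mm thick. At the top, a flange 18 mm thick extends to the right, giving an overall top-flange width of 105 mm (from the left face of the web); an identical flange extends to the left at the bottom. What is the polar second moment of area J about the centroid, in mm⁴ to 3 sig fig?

J ≈ 2.07 × 10⁷ mm⁴

Split into non-overlapping primitives; take the origin at the lower-left of the bounding box.
Web: 8 × 110, A = 880 mm², y = 55 mm, Ī = 887 333 mm⁴.
Top flange (beyond web): 97 × 18, A = 1 746 mm², y = 101 mm, Ī = 47 142 mm⁴.
Bottom flange (beyond web): 97 × 18, A = 1 746 mm², y = 9 mm, Ī = 47 142 mm⁴.
Centroid: ȳ = ΣA·y / ΣA = 55 mm.
Transfer each piece to the centroidal x-axis using Ī + A·d² with d = y − 55:
  web: d = 0 mm → contributes +887 333 mm⁴
  top flange (beyond web): d = 46 mm → contributes +3 741 678 mm⁴
  bottom flange (beyond web): d = -46 mm → contributes +3 741 678 mm⁴
Total I = 8 370 689 mm⁴.
For the y-axis: x̄ = 101 mm.
Repeating about the centroidal y-axis gives I_y = 12 367 537 mm⁴.
Polar second moment: J = I_x + I_y = 20 738 227 mm⁴.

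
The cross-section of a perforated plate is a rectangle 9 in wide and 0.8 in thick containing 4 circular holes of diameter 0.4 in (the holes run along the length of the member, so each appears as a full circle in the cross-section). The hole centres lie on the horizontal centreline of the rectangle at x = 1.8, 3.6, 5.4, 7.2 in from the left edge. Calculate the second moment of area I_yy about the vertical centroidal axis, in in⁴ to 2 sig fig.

Break the section into simple shapes (no overlaps), measuring from the bottom-left corner of the bounding box.
Plate: 9 × 0.8, A = 7.2 in², x = 4.5 in, Ī = 48.6 in⁴.
Hole 1 (subtracted): ⌀0.4, A = 0.1257 in², x = 1.8 in, Ī = 0.001257 in⁴.
Hole 2 (subtracted): ⌀0.4, A = 0.1257 in², x = 3.6 in, Ī = 0.001257 in⁴.
Hole 3 (subtracted): ⌀0.4, A = 0.1257 in², x = 5.4 in, Ī = 0.001257 in⁴.
Hole 4 (subtracted): ⌀0.4, A = 0.1257 in², x = 7.2 in, Ī = 0.001257 in⁴.
By symmetry the centroid is at mid-width, x̄ = 4.5 in.
Transfer each piece to the vertical centroidal axis using Ī + A·d² with d = x − 4.5:
  plate: d = 0 in → contributes +48.6 in⁴
  hole 1: d = -2.7 in → contributes −0.9173 in⁴
  hole 2: d = -0.9 in → contributes −0.103 in⁴
  hole 3: d = 0.9 in → contributes −0.103 in⁴
  hole 4: d = 2.7 in → contributes −0.9173 in⁴
Total I = 46.56 in⁴.

I_yy ≈ 47 in⁴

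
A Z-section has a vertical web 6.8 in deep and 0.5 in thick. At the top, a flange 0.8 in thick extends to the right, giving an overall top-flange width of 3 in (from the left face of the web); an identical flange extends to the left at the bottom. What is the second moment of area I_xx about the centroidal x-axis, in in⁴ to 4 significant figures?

Break the section into simple shapes (no overlaps), measuring from the bottom-left corner of the bounding box.
Web: 0.5 × 6.8, A = 3.4 in², y = 3.4 in, Ī = 13.1013 in⁴.
Top flange (beyond web): 2.5 × 0.8, A = 2 in², y = 6.4 in, Ī = 0.106667 in⁴.
Bottom flange (beyond web): 2.5 × 0.8, A = 2 in², y = 0.4 in, Ī = 0.106667 in⁴.
Centroid: ȳ = ΣA·y / ΣA = 3.4 in.
Transfer each piece to the centroidal x-axis using Ī + A·d² with d = y − 3.4:
  web: d = 0 in → contributes +13.1013 in⁴
  top flange (beyond web): d = 3 in → contributes +18.1067 in⁴
  bottom flange (beyond web): d = -3 in → contributes +18.1067 in⁴
Total I = 49.3147 in⁴.

I_xx ≈ 49.31 in⁴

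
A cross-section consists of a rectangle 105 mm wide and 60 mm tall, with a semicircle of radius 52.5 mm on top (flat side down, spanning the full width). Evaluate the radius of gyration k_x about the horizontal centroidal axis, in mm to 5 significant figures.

Split into non-overlapping primitives; take the origin at the lower-left of the bounding box.
Rectangular body: 105 × 60, A = 6 300 mm², y = 30 mm, Ī = 1 890 000 mm⁴.
Semicircular cap: semicircle r = 52.5, A = 4329.507 mm², y = 82.28169 mm, Ī = 833814.2 mm⁴.
Centroid: ȳ = ΣA·y / ΣA = 51.29487 mm.
Transfer each piece to the horizontal centroidal axis using Ī + A·d² with d = y − 51.29487:
  rectangular body: d = -21.29487 mm → contributes +4 746 870 mm⁴
  semicircular cap: d = 30.98682 mm → contributes +4 990 934 mm⁴
Total I = 9 737 805 mm⁴.
Radius of gyration: k = √(I/A) = √(9 737 805 / 10629.51) = 30.26732 mm.

k_x ≈ 30.267 mm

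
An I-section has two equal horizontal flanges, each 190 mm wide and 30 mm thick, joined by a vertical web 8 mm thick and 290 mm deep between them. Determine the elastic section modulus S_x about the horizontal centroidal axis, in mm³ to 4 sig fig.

S_x ≈ 1.765 × 10⁶ mm³

Treat the section as a set of non-overlapping primitives; coordinates are from the bounding-box lower-left.
Bottom flange: 190 × 30, A = 5 700 mm², y = 15 mm, Ī = 427 500 mm⁴.
Web: 8 × 290, A = 2 320 mm², y = 175 mm, Ī = 16 259 333 mm⁴.
Top flange: 190 × 30, A = 5 700 mm², y = 335 mm, Ī = 427 500 mm⁴.
By symmetry the centroid is at mid-height, ȳ = 175 mm.
Transfer each piece to the horizontal centroidal axis using Ī + A·d² with d = y − 175:
  bottom flange: d = -160 mm → contributes +146 347 500 mm⁴
  web: d = 0 mm → contributes +16 259 333 mm⁴
  top flange: d = 160 mm → contributes +146 347 500 mm⁴
Total I = 308 954 333 mm⁴.
Extreme fibre distance c = 175 mm; S = I/c = 1 765 453 mm³.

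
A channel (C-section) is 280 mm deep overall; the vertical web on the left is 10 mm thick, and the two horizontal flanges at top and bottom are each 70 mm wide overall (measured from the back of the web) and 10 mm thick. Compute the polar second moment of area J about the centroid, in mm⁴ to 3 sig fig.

J ≈ 4.16 × 10⁷ mm⁴

Split into non-overlapping primitives; take the origin at the lower-left of the bounding box.
Web: 10 × 280, A = 2 800 mm², y = 140 mm, Ī = 18 293 333 mm⁴.
Top flange (beyond web): 60 × 10, A = 600 mm², y = 275 mm, Ī = 5 000 mm⁴.
Bottom flange (beyond web): 60 × 10, A = 600 mm², y = 5 mm, Ī = 5 000 mm⁴.
By symmetry the centroid is at mid-height, ȳ = 140 mm.
Transfer each piece to the centroidal x-axis using Ī + A·d² with d = y − 140:
  web: d = 0 mm → contributes +18 293 333 mm⁴
  top flange (beyond web): d = 135 mm → contributes +10 940 000 mm⁴
  bottom flange (beyond web): d = -135 mm → contributes +10 940 000 mm⁴
Total I = 40 173 333 mm⁴.
For the y-axis: x̄ = 15.5 mm.
Repeating about the centroidal y-axis gives I_y = 1 412 333 mm⁴.
Polar second moment: J = I_x + I_y = 41 585 667 mm⁴.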